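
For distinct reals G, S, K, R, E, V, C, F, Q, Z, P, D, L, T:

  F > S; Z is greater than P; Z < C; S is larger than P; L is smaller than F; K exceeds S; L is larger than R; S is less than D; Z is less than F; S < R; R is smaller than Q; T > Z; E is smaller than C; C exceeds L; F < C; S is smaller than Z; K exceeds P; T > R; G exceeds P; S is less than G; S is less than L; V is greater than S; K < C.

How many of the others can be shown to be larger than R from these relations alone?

Directly above R: Q, L, T.
One step further: F, C (5 so far).
No other element is forced above R by the given relations, so the count is 5.

5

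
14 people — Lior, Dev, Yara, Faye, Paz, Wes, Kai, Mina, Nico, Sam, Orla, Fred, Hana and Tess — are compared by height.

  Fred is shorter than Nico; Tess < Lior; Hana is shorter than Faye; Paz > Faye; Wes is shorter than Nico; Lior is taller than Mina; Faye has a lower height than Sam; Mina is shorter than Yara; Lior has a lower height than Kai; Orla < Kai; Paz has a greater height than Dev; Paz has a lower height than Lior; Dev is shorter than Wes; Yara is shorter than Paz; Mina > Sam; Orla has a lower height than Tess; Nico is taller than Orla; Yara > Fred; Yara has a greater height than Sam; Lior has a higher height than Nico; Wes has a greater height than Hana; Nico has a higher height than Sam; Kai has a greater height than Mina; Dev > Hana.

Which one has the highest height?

Hana is not greatest since Hana < Faye; Dev is not greatest since Dev < Paz; Faye is not greatest since Faye < Paz; Fred is not greatest since Fred < Nico; Wes is not greatest since Wes < Nico; Orla is not greatest since Orla < Nico; Sam is not greatest since Sam < Mina; Nico is not greatest since Nico < Lior; Mina is not greatest since Mina < Lior; Tess is not greatest since Tess < Lior; Yara is not greatest since Yara < Paz; Paz is not greatest since Paz < Lior; Lior is not greatest since Lior < Kai.
Only Kai has nothing above it, so Kai is the highest height.

Kai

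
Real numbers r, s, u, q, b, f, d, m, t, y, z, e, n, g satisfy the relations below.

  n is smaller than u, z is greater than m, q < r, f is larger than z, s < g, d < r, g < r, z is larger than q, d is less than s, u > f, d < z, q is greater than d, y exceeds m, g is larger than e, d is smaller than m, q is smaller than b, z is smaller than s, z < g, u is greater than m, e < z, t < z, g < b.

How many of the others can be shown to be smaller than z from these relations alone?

5

From z the given relations immediately reach t, d, q, m, e.
No other element is forced below z by the given relations, so the count is 5.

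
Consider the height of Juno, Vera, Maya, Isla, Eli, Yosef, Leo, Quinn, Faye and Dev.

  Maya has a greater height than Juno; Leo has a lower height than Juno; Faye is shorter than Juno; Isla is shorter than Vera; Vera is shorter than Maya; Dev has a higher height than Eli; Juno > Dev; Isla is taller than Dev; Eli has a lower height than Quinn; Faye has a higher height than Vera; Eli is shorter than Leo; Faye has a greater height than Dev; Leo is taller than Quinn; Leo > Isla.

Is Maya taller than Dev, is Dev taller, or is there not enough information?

Maya

The relevant relations are Dev < Isla; Isla < Vera; Vera < Faye; Faye < Juno; Juno < Maya.
Together: Dev < Isla < Vera < Faye < Juno < Maya.
So Maya is taller.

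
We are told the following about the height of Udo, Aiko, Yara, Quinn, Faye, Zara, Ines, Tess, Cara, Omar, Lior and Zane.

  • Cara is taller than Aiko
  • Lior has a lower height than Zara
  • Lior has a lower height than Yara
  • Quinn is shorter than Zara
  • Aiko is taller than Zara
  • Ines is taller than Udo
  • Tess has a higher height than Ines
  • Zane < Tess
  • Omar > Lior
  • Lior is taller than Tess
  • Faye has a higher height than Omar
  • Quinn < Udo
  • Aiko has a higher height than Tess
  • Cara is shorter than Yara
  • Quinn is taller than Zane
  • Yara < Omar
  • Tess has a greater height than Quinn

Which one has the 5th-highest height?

The consecutive relations fix a unique order: Zane < Quinn < Udo < Ines < Tess < Lior < Zara < Aiko < Cara < Yara < Omar < Faye.
The 5th largest is Aiko.

Aiko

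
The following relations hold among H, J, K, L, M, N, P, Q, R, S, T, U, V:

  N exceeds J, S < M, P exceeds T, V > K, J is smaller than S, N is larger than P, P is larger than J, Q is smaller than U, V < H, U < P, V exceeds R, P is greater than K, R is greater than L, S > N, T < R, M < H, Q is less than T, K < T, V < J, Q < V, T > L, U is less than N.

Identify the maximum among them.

H

Q is not greatest since Q < U; K is not greatest since K < V; U is not greatest since U < P; L is not greatest since L < T; T is not greatest since T < R; R is not greatest since R < V; V is not greatest since V < H; J is not greatest since J < S; P is not greatest since P < N; N is not greatest since N < S; S is not greatest since S < M; M is not greatest since M < H.
Only H has nothing above it, so H is the maximum.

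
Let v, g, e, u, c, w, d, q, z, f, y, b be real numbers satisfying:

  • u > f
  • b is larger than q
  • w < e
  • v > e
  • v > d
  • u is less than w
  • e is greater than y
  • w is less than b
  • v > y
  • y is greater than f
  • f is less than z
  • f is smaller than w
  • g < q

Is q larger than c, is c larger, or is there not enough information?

Following every chain through c: nothing is chained to c.
q is not reached, and no chain runs the other way from q to c.
So the given relations leave the order of c and q undetermined.

undetermined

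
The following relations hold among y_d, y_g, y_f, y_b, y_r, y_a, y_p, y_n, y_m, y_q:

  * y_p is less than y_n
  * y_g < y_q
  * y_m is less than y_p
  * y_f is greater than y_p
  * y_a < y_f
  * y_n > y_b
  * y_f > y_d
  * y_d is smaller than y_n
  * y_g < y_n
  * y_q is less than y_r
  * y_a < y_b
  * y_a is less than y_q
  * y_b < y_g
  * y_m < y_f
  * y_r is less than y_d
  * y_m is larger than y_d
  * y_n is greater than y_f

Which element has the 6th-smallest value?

y_d

Chaining the given pairs: y_a < y_b < y_g < y_q < y_r < y_d < y_m < y_p < y_f < y_n.
Counting 6 from the smallest end gives y_d.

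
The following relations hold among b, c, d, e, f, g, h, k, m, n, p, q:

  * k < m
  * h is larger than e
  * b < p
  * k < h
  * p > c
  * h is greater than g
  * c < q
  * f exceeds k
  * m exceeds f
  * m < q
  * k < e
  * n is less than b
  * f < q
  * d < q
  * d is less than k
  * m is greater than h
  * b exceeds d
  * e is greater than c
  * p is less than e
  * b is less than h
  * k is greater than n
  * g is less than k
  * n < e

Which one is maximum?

q

g is not greatest since g < k; c is not greatest since c < p; d is not greatest since d < b; n is not greatest since n < k; k is not greatest since k < h; b is not greatest since b < p; p is not greatest since p < e; e is not greatest since e < h; f is not greatest since f < q; h is not greatest since h < m; m is not greatest since m < q.
Only q has nothing above it, so q is the maximum.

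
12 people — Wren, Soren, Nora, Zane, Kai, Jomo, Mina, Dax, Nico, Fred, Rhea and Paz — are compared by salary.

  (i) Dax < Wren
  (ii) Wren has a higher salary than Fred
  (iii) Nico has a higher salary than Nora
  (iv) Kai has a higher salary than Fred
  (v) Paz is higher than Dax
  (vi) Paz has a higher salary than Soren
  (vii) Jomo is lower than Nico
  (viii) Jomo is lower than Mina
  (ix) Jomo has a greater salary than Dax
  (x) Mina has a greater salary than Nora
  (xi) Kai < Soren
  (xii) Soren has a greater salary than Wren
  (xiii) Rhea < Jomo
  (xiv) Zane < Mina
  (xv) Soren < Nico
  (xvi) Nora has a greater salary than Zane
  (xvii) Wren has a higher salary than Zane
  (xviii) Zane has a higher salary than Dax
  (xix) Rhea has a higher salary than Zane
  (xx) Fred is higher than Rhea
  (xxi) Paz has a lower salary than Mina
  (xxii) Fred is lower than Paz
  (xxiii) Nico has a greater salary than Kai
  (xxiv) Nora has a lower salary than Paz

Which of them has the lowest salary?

Chaining upward from Dax: directly above it, Zane, Jomo, Wren, Paz; then Rhea, Nora, Soren, Mina, Nico; then Fred; then Kai.
That covers every other element, and nothing is given below Dax, so Dax is the lowest salary.

Dax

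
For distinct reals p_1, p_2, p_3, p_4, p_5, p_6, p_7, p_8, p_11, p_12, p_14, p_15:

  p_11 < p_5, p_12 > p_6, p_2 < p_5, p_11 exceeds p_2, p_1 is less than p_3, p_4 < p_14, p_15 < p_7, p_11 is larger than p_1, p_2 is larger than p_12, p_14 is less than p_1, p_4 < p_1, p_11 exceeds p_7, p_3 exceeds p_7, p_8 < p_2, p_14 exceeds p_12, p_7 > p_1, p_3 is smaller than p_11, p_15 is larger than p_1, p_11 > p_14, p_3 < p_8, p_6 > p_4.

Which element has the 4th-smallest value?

p_14

The consecutive relations fix a unique order: p_4 < p_6 < p_12 < p_14 < p_1 < p_15 < p_7 < p_3 < p_8 < p_2 < p_11 < p_5.
Counting 4 from the smallest end gives p_14.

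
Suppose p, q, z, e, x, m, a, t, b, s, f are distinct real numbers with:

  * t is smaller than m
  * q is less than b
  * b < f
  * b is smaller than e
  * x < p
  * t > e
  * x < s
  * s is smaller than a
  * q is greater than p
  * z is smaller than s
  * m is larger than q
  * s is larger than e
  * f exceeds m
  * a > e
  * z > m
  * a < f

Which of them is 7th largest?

Chaining the given pairs: x < p < q < b < e < t < m < z < s < a < f.
Counting 7 from the largest end gives e.

e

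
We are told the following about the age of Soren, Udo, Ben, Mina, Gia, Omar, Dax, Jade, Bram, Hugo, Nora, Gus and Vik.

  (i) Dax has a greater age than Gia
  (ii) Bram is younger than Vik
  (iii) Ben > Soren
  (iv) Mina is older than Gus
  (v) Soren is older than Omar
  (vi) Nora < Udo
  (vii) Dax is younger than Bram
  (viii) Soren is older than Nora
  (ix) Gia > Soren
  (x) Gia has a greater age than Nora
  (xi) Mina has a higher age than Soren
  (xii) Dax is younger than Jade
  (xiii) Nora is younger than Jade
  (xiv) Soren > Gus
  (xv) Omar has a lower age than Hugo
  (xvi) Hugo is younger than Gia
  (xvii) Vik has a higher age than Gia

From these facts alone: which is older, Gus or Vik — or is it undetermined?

Vik

Gus < Soren and Soren < Gia give Gus < Gia.
Then Gia < Dax extends the chain to Dax.
With Dax < Bram: Gus < Soren < Gia < Dax < Bram.
With Bram < Vik: Gus < Soren < Gia < Dax < Bram < Vik.
So Vik is older.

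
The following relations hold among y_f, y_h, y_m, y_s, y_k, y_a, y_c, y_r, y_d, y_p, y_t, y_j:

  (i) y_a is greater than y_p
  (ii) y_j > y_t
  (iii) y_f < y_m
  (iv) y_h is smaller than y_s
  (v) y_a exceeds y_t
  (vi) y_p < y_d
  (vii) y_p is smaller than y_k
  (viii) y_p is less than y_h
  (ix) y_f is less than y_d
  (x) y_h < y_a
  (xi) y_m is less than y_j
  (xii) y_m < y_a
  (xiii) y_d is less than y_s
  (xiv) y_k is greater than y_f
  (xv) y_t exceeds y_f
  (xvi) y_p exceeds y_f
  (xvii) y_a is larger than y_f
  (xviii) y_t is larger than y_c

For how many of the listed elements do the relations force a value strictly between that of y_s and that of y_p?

The relations place y_p below y_s. An element lies strictly between them when it is forced above y_p and also forced below y_s.
Above y_p: {y_d, y_k, y_h, y_a}. Below y_s: {y_f, y_d, y_h}.
Intersection: {y_d, y_h} — 2.

2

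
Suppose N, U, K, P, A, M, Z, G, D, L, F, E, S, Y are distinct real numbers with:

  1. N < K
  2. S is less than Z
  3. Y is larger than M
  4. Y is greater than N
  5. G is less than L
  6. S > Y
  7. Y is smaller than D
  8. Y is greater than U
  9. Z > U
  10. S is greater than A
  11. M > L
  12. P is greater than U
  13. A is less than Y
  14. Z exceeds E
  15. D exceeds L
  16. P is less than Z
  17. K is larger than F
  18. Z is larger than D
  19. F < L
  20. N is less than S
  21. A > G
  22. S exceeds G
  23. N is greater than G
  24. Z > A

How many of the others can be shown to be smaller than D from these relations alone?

8

Directly below D: L, Y.
One step further: G, N, F, U, A, M (8 so far).
No other element is forced below D by the given relations, so the count is 8.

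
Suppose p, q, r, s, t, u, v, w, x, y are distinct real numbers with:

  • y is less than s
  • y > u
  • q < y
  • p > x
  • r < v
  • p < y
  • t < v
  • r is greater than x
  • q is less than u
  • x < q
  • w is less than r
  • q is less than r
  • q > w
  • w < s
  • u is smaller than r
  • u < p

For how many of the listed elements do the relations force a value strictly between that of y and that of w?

3

Chaining upward from w reaches: q, u, p, r, v, s.
Chaining downward from y reaches: x, q, u, p.
Strictly between w and y are those in both lists: q, u, p — 3 elements.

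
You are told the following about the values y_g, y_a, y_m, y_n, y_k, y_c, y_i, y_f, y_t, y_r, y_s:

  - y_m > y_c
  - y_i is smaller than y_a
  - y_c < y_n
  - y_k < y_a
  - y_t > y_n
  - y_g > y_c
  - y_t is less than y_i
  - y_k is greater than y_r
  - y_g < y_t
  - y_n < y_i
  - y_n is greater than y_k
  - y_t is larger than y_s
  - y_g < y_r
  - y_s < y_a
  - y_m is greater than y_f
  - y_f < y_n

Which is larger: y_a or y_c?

y_a

y_c < y_g and y_g < y_r give y_c < y_r.
Then y_r < y_k extends the chain to y_k.
With y_k < y_n: y_c < y_g < y_r < y_k < y_n.
With y_n < y_t: y_c < y_g < y_r < y_k < y_n < y_t.
Then y_t < y_i extends the chain to y_i.
With y_i < y_a: y_c < y_g < y_r < y_k < y_n < y_t < y_i < y_a.
So y_c < y_a; y_a is the larger of the two.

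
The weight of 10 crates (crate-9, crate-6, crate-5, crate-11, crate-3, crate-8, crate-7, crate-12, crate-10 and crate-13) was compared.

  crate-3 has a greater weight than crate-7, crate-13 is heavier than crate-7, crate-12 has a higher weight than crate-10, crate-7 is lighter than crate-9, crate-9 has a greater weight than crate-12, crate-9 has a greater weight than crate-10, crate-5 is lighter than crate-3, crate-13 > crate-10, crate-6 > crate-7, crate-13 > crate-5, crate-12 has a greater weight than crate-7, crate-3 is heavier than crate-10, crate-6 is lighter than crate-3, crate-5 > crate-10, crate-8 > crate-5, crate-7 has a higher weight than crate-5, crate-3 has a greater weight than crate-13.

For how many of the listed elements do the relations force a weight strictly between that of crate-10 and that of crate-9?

3

The relations place crate-10 below crate-9. An element lies strictly between them when it is forced above crate-10 and also forced below crate-9.
Above crate-10: {crate-5, crate-7, crate-8, crate-13, crate-6, crate-12, crate-3}. Below crate-9: {crate-5, crate-7, crate-12}.
Intersection: {crate-5, crate-7, crate-12} — 3.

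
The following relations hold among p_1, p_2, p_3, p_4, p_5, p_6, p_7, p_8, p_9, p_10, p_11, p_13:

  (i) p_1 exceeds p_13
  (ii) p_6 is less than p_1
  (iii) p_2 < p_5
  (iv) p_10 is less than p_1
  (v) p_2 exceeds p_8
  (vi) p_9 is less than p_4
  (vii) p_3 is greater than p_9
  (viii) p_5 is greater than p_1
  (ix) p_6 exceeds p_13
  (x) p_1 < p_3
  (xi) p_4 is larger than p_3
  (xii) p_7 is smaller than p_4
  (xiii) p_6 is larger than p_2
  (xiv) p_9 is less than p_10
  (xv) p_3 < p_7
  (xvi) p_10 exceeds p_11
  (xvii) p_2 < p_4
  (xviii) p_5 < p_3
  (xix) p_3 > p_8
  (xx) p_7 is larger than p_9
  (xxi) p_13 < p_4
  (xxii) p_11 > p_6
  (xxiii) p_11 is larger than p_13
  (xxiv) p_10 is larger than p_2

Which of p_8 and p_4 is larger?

p_4

p_8 < p_2 < p_6 < p_11 < p_10 < p_1 < p_5 < p_3 < p_7 < p_4, by transitivity through p_2, p_6, p_11, p_10, p_1, p_5, p_3, p_7.
So p_8 < p_4; p_4 is the larger of the two.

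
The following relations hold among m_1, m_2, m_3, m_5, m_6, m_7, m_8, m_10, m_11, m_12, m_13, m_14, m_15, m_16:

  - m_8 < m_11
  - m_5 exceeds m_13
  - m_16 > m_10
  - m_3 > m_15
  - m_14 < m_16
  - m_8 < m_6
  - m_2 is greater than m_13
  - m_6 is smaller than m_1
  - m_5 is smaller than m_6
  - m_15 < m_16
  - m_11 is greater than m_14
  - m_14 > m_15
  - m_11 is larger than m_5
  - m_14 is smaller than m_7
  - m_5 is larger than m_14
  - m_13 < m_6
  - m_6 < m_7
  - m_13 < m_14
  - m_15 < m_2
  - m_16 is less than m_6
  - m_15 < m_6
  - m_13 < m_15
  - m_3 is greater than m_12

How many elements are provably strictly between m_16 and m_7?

Chaining upward from m_16 reaches: m_6, m_1.
Chaining downward from m_7 reaches: m_10, m_13, m_15, m_14, m_8, m_5, m_6.
Strictly between m_16 and m_7 are those in both lists: m_6 — 1 element.

1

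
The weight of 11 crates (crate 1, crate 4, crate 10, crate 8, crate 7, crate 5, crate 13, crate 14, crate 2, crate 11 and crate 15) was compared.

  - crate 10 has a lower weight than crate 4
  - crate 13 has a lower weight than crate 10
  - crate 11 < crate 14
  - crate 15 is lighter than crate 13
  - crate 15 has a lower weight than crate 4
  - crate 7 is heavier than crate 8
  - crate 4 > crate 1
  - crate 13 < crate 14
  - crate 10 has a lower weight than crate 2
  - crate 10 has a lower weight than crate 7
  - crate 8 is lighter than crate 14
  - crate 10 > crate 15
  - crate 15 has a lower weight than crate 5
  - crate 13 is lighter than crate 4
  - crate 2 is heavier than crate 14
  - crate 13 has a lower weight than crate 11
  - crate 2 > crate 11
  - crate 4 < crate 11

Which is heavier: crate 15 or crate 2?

crate 2

crate 15 < crate 13 and crate 13 < crate 10 give crate 15 < crate 10.
Then crate 10 < crate 4 extends the chain to crate 4.
With crate 4 < crate 11: crate 15 < crate 13 < crate 10 < crate 4 < crate 11.
With crate 11 < crate 2: crate 15 < crate 13 < crate 10 < crate 4 < crate 11 < crate 2.
So crate 15 < crate 2; crate 2 is the heavier of the two.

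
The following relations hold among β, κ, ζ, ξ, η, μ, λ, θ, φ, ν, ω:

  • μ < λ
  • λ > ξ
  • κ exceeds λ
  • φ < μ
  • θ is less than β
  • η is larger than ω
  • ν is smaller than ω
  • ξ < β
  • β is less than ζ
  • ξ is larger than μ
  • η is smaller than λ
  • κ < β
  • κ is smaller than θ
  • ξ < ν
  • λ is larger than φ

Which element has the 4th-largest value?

Chaining the given pairs: φ < μ < ξ < ν < ω < η < λ < κ < θ < β < ζ.
The 4th largest is κ.

κ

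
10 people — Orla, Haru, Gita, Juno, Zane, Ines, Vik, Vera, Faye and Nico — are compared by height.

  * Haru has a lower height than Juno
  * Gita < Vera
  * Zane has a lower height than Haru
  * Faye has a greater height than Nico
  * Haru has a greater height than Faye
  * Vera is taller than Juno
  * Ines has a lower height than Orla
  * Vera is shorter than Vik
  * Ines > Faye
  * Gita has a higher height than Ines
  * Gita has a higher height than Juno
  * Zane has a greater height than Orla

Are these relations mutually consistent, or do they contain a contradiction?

The single ordering Nico < Faye < Ines < Orla < Zane < Haru < Juno < Gita < Vera < Vik satisfies every listed relation, so no contradiction arises.

consistent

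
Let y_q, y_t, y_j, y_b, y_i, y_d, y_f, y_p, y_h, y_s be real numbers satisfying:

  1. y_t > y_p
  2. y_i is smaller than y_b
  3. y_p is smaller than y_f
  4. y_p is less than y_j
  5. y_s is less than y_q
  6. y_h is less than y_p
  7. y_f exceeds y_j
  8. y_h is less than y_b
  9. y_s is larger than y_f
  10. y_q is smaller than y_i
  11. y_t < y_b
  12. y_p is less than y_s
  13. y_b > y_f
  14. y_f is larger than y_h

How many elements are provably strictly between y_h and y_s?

3

The relations place y_h below y_s. An element lies strictly between them when it is forced above y_h and also forced below y_s.
Above y_h: {y_p, y_j, y_f, y_q, y_t, y_i, y_b}. Below y_s: {y_p, y_j, y_f}.
Intersection: {y_p, y_j, y_f} — 3.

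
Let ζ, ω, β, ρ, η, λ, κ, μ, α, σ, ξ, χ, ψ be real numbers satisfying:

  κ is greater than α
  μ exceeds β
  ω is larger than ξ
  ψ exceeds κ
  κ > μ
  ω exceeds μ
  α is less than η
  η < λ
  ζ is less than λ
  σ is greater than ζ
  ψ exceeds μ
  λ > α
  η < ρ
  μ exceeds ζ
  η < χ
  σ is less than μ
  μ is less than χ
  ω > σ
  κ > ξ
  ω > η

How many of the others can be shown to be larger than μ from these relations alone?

4

From μ the given relations immediately reach κ, ψ, ω, χ.
No other element is forced above μ by the given relations, so the count is 4.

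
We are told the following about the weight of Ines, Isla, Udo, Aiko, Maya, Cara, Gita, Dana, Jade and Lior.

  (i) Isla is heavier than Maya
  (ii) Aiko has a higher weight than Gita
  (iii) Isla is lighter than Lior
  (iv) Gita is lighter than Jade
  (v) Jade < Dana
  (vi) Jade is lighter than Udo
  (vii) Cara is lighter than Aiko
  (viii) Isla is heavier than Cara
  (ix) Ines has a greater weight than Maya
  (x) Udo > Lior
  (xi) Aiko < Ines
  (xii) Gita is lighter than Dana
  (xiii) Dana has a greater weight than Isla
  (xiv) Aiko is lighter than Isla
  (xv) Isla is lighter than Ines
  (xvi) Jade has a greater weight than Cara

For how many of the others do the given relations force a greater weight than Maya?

5

Directly above Maya: Isla, Ines.
One step further: Dana, Lior (4 so far).
One step further: Udo (5 so far).
No other element is forced above Maya by the given relations, so the count is 5.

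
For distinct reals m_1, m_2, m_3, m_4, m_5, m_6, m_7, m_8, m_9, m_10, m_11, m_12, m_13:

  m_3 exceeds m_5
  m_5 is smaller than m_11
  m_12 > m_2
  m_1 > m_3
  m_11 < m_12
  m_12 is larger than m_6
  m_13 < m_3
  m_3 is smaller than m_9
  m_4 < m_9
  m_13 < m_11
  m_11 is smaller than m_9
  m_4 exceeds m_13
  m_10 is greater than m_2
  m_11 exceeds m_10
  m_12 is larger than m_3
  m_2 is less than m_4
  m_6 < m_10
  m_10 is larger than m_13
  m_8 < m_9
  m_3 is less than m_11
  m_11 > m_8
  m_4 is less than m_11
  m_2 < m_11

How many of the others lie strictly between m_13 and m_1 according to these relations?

The relations place m_13 below m_1. An element lies strictly between them when it is forced above m_13 and also forced below m_1.
Above m_13: {m_10, m_4, m_3, m_11, m_12, m_9}. Below m_1: {m_5, m_3}.
Intersection: {m_3} — 1.

1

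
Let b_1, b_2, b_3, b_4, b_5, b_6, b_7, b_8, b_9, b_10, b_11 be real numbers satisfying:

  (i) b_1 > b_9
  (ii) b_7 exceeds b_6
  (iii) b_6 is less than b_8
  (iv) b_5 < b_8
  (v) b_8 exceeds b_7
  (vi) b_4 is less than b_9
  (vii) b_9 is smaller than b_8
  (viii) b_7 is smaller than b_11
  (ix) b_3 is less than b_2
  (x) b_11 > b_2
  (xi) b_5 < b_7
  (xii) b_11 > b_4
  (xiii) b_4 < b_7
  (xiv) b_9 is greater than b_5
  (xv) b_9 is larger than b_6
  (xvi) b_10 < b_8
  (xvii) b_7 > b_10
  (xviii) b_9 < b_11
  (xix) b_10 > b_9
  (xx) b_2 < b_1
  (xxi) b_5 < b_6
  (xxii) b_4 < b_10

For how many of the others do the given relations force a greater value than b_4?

6

From b_4 the given relations immediately reach b_9, b_10, b_7, b_11.
From those, b_1, b_8 — 6 in total.
Nothing else is reachable above b_4; 6 in all.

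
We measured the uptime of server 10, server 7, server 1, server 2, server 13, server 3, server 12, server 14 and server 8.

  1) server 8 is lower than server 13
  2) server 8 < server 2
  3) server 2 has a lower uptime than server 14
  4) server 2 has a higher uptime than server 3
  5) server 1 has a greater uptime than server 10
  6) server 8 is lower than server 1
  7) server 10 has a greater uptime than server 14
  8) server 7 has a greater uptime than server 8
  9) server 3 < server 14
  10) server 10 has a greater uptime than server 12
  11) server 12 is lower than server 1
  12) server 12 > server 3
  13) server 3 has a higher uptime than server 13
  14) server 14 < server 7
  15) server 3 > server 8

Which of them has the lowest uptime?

server 8

server 13 is not least since server 8 < server 13; server 3 is not least since server 13 < server 3; server 2 is not least since server 8 < server 2; server 12 is not least since server 3 < server 12; server 14 is not least since server 3 < server 14; server 10 is not least since server 12 < server 10; server 1 is not least since server 8 < server 1; server 7 is not least since server 14 < server 7.
Only server 8 has nothing below it, so server 8 is the lowest uptime.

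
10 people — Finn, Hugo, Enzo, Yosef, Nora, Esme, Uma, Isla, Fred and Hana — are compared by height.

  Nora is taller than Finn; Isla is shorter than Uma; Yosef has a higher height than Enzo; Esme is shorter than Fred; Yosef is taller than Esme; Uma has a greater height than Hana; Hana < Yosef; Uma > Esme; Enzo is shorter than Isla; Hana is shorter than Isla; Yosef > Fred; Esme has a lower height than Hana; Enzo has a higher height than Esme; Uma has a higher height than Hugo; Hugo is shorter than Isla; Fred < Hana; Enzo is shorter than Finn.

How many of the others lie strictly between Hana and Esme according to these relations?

The relations place Esme below Hana. An element lies strictly between them when it is forced above Esme and also forced below Hana.
Above Esme: {Enzo, Fred, Yosef, Finn, Nora, Isla, Uma}. Below Hana: {Fred}.
Intersection: {Fred} — 1.

1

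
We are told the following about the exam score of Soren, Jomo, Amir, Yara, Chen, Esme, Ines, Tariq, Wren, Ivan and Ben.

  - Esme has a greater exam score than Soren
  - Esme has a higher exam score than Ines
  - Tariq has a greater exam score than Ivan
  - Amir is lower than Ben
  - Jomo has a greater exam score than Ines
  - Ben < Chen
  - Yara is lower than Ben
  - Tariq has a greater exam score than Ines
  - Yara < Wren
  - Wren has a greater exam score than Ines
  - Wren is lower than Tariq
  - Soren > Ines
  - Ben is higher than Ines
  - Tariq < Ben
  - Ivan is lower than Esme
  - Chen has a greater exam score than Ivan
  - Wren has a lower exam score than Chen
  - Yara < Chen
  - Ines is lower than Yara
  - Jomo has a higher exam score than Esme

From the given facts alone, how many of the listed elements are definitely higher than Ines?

From Ines the given relations immediately reach Yara, Wren, Tariq, Soren, Esme, Ben, Jomo.
From those, Chen — 8 in total.
Nothing else is reachable above Ines; 8 in all.

8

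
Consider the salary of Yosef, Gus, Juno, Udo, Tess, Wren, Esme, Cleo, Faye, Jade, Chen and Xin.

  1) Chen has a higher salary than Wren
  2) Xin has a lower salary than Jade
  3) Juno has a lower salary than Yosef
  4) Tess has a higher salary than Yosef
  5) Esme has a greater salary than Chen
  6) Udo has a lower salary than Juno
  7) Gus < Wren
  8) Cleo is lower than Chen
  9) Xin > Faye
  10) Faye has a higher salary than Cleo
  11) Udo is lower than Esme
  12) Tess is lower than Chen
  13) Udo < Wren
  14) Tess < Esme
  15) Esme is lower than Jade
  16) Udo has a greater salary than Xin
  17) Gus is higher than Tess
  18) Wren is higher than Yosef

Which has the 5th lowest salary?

Chaining the given pairs: Cleo < Faye < Xin < Udo < Juno < Yosef < Tess < Gus < Wren < Chen < Esme < Jade.
Counting 5 from the smallest end gives Juno.

Juno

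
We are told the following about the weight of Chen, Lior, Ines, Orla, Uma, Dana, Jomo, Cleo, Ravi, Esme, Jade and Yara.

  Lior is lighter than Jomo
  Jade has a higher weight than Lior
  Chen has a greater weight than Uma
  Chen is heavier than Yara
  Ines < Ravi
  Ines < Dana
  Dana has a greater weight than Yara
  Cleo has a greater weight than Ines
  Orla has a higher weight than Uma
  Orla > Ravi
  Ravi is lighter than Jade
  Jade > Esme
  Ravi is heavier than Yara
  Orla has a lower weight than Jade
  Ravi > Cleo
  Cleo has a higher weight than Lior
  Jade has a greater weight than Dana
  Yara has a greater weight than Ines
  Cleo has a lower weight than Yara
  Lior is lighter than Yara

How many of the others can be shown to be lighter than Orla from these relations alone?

6

From Orla the given relations immediately reach Uma, Ravi.
From those, Ines, Cleo, Yara — 5 in total.
From those, Lior — 6 in total.
No other element is forced below Orla by the given relations, so the count is 6.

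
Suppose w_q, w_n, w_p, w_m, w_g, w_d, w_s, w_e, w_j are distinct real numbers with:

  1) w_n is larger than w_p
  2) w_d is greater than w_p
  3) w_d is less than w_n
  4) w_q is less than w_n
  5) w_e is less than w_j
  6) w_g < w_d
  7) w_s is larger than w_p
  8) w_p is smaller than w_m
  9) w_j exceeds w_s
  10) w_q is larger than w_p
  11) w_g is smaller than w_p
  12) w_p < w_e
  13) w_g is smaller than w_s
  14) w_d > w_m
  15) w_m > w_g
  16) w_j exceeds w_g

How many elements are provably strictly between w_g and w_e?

Chaining upward from w_g reaches: w_p, w_q, w_s, w_m, w_d, w_n, w_j.
Chaining downward from w_e reaches: w_p.
Strictly between w_g and w_e are those in both lists: w_p — 1 element.

1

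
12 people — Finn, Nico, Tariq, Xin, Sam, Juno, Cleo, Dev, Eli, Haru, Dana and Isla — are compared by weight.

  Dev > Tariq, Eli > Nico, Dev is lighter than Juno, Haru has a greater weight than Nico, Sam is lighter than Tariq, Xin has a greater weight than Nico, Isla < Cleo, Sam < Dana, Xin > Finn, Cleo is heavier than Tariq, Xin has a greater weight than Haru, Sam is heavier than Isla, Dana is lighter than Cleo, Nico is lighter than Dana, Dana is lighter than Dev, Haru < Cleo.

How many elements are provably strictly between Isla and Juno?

The relations place Isla below Juno. An element lies strictly between them when it is forced above Isla and also forced below Juno.
Above Isla: {Sam, Dana, Tariq, Cleo, Dev}. Below Juno: {Nico, Sam, Dana, Tariq, Dev}.
Intersection: {Sam, Dana, Tariq, Dev} — 4.

4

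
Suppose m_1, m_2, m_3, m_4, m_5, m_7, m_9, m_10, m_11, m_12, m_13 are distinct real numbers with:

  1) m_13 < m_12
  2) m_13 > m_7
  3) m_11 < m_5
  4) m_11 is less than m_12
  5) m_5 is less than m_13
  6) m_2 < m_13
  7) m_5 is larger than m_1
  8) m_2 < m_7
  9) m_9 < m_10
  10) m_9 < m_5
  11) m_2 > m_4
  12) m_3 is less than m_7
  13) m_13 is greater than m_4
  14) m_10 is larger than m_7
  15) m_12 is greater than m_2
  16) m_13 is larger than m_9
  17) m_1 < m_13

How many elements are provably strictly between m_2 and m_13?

Chaining upward from m_2 reaches: m_7, m_10, m_12.
Chaining downward from m_13 reaches: m_4, m_3, m_7, m_11, m_1, m_9, m_5.
Strictly between m_2 and m_13 are those in both lists: m_7 — 1 element.

1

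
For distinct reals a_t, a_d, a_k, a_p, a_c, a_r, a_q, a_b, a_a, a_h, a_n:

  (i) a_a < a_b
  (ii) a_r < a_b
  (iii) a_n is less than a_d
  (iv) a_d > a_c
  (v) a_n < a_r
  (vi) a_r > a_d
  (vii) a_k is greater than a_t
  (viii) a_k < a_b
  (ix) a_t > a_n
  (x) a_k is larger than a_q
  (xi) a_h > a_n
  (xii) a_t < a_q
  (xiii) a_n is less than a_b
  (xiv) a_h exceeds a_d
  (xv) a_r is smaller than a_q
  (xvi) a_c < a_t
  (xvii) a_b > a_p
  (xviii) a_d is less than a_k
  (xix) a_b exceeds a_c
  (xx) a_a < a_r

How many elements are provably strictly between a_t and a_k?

Chaining upward from a_t reaches: a_q, a_b.
Chaining downward from a_k reaches: a_a, a_c, a_n, a_d, a_r, a_q.
Strictly between a_t and a_k are those in both lists: a_q — 1 element.

1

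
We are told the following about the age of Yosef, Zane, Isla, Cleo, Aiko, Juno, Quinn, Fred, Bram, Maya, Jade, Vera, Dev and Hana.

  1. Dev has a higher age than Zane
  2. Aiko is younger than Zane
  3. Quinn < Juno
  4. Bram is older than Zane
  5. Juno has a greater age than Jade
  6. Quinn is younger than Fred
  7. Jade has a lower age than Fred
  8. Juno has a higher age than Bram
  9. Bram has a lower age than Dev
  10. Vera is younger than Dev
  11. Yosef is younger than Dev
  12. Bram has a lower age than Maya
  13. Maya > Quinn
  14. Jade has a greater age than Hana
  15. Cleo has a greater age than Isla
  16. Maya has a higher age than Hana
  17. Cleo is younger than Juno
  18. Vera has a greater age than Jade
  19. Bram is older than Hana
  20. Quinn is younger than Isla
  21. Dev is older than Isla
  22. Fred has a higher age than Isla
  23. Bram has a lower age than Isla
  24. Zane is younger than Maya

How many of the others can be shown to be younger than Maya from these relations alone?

Directly below Maya: Quinn, Zane, Hana, Bram.
One step further: Aiko (5 so far).
No other element is forced below Maya by the given relations, so the count is 5.

5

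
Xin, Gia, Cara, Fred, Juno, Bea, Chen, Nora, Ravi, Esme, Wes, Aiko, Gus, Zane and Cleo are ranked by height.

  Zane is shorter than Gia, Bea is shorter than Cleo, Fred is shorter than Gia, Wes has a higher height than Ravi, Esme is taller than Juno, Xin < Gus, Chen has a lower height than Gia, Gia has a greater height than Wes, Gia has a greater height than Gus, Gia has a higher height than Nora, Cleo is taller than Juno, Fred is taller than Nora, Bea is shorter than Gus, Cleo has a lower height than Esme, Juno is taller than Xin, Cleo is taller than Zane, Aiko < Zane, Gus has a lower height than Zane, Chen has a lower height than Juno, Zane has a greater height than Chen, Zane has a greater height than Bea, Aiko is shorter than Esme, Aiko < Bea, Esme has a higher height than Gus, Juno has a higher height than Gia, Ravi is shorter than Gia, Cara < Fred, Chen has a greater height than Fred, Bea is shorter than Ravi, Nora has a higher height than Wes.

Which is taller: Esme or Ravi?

Link the given pairs in sequence: Ravi < Wes; Wes < Nora; Nora < Fred; Fred < Chen; Chen < Zane; Zane < Gia; Gia < Juno; Juno < Cleo; Cleo < Esme.
Together: Ravi < Wes < Nora < Fred < Chen < Zane < Gia < Juno < Cleo < Esme.
So Ravi < Esme; Esme is the taller of the two.

Esme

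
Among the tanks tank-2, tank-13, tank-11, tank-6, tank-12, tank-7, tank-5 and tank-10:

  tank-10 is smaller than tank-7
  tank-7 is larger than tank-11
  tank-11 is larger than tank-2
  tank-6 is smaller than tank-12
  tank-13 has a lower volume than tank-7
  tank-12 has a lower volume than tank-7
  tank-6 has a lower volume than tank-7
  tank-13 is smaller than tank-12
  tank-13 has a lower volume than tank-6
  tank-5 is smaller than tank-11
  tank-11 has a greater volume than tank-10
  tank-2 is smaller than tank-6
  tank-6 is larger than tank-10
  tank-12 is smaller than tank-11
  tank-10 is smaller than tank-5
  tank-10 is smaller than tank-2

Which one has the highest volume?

tank-7

tank-13 is not greatest since tank-13 < tank-7; tank-10 is not greatest since tank-10 < tank-2; tank-2 is not greatest since tank-2 < tank-6; tank-5 is not greatest since tank-5 < tank-11; tank-6 is not greatest since tank-6 < tank-12; tank-12 is not greatest since tank-12 < tank-7; tank-11 is not greatest since tank-11 < tank-7.
Only tank-7 has nothing above it, so tank-7 is the highest volume.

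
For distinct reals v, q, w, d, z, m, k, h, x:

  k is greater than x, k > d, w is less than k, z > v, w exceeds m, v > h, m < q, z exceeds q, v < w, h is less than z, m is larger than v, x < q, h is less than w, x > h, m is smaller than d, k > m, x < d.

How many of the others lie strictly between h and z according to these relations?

4

The relations place h below z. An element lies strictly between them when it is forced above h and also forced below z.
Above h: {x, v, m, w, q, d, k}. Below z: {x, v, m, q}.
Intersection: {x, v, m, q} — 4.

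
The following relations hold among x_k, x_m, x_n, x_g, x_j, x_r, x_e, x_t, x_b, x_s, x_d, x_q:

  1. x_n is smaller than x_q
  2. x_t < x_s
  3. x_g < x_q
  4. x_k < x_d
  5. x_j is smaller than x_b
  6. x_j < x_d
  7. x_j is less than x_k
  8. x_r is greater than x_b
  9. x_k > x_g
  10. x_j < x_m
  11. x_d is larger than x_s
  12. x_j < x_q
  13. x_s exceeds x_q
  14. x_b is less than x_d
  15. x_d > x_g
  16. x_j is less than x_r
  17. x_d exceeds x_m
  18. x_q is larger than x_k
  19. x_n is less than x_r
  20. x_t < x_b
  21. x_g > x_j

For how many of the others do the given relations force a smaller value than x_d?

Directly below x_d: x_j, x_m, x_g, x_k, x_b, x_s.
One step further: x_t, x_q (8 so far).
One step further: x_n (9 so far).
No other element is forced below x_d by the given relations, so the count is 9.

9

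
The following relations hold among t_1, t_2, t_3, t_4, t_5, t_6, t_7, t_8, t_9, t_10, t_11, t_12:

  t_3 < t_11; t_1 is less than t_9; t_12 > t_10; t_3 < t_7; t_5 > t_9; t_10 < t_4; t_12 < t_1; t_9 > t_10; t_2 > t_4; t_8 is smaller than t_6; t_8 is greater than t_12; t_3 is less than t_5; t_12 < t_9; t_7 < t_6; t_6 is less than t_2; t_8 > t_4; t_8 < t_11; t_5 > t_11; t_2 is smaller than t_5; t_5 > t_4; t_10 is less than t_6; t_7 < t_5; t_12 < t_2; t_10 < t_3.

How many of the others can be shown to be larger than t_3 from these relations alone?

The elements the relations force above t_3 are t_7, t_6, t_11, t_2, t_5 — no chain reaches any other.
That is 5.

5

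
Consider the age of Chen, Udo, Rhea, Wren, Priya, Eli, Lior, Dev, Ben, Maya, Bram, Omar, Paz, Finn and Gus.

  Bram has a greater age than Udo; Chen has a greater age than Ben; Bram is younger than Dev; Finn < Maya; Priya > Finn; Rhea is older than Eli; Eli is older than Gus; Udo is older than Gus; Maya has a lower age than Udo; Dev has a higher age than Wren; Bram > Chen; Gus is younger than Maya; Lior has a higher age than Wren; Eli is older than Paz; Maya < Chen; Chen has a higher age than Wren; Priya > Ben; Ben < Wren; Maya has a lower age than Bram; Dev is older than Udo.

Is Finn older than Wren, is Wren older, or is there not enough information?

Following every chain through Finn: above Finn we get Maya, Udo, Chen, Priya, Bram, Dev.
Wren is not reached, and no chain runs the other way from Wren to Finn.
So the given relations leave the order of Finn and Wren undetermined.

undetermined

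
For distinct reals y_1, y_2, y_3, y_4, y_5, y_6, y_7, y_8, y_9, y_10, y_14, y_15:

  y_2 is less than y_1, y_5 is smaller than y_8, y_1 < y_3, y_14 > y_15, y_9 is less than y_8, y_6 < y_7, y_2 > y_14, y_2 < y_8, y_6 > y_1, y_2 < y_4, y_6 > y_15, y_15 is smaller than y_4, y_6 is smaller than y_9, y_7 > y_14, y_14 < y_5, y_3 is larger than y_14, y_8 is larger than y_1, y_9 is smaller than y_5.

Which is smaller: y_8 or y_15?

y_15

The relevant relations are y_15 < y_14; y_14 < y_2; y_2 < y_1; y_1 < y_6; y_6 < y_9; y_9 < y_5; y_5 < y_8.
Together: y_15 < y_14 < y_2 < y_1 < y_6 < y_9 < y_5 < y_8.
So y_15 < y_8; y_15 is the smaller of the two.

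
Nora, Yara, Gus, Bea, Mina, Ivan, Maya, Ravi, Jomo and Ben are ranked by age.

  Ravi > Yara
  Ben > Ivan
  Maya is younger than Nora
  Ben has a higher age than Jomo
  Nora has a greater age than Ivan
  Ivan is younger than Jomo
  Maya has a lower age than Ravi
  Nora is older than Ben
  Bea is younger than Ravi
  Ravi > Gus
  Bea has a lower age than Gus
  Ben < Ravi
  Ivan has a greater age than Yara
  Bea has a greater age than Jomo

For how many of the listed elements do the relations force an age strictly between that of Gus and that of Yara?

The relations place Yara below Gus. An element lies strictly between them when it is forced above Yara and also forced below Gus.
Above Yara: {Ivan, Jomo, Ben, Bea, Nora, Ravi}. Below Gus: {Ivan, Jomo, Bea}.
Intersection: {Ivan, Jomo, Bea} — 3.

3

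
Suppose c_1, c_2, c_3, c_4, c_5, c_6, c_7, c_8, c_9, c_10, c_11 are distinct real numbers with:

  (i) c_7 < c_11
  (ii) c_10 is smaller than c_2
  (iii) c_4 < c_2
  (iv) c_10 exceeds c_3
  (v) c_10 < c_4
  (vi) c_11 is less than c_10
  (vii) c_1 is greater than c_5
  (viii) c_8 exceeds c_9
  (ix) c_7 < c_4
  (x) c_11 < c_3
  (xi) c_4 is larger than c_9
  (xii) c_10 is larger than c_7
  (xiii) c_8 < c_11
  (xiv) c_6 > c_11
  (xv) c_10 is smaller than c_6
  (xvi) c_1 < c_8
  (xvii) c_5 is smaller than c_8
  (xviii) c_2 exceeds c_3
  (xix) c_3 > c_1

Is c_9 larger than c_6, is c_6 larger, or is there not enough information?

c_6

c_9 < c_8 and c_8 < c_11 give c_9 < c_11.
With c_11 < c_3: c_9 < c_8 < c_11 < c_3.
Then c_3 < c_10 extends the chain to c_10.
With c_10 < c_6: c_9 < c_8 < c_11 < c_3 < c_10 < c_6.
So c_6 is larger.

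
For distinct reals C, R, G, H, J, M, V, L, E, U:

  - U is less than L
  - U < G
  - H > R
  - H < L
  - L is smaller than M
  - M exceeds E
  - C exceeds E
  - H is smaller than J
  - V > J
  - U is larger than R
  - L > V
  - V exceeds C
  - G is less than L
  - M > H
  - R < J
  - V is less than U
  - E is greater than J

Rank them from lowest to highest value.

Each adjacent pair is fixed by a given relation: R < H; H < J; J < E; E < C; C < V; V < U; U < G; G < L; L < M. Chaining them end to end gives the full order.

R < H < J < E < C < V < U < G < L < M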